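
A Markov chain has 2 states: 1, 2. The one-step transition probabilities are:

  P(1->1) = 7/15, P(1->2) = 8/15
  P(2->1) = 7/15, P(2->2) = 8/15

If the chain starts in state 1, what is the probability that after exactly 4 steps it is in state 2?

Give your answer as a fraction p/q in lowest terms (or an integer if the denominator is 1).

Answer: 8/15

Derivation:
Computing P^4 by repeated multiplication:
P^1 =
  1: [7/15, 8/15]
  2: [7/15, 8/15]
P^2 =
  1: [7/15, 8/15]
  2: [7/15, 8/15]
P^3 =
  1: [7/15, 8/15]
  2: [7/15, 8/15]
P^4 =
  1: [7/15, 8/15]
  2: [7/15, 8/15]

(P^4)[1 -> 2] = 8/15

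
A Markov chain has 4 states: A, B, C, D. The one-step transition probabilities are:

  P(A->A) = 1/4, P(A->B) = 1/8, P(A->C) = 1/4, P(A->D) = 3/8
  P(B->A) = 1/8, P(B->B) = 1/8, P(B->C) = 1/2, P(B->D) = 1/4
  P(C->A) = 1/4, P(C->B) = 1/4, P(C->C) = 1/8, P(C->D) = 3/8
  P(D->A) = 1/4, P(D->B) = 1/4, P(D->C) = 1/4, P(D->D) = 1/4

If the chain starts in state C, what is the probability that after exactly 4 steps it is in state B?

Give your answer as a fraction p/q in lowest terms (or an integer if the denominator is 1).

Answer: 403/2048

Derivation:
Computing P^4 by repeated multiplication:
P^1 =
  A: [1/4, 1/8, 1/4, 3/8]
  B: [1/8, 1/8, 1/2, 1/4]
  C: [1/4, 1/4, 1/8, 3/8]
  D: [1/4, 1/4, 1/4, 1/4]
P^2 =
  A: [15/64, 13/64, 1/4, 5/16]
  B: [15/64, 7/32, 7/32, 21/64]
  C: [7/32, 3/16, 19/64, 19/64]
  D: [7/32, 3/16, 9/32, 5/16]
P^3 =
  A: [115/512, 25/128, 69/256, 159/512]
  B: [57/256, 99/512, 71/256, 157/512]
  C: [29/128, 51/256, 133/512, 161/512]
  D: [29/128, 51/256, 67/256, 5/16]
P^4 =
  A: [231/1024, 809/4096, 543/2048, 1277/4096]
  B: [925/4096, 811/4096, 135/512, 5/16]
  C: [461/2048, 403/2048, 1095/4096, 1273/4096]
  D: [461/2048, 403/2048, 547/2048, 637/2048]

(P^4)[C -> B] = 403/2048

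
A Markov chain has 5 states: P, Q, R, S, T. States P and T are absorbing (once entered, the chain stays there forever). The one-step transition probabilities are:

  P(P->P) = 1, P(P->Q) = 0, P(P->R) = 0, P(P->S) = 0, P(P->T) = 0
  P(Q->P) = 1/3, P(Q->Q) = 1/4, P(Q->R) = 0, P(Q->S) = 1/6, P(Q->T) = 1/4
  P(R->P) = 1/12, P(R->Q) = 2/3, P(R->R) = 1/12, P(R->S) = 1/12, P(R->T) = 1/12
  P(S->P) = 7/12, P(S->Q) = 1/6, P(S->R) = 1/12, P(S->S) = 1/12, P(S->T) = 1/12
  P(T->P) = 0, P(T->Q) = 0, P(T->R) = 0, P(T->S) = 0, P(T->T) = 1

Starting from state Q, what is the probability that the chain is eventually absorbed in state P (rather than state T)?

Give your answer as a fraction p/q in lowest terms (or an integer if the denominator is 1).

Answer: 53/85

Derivation:
Let a_i = P(absorbed in P | start in state i).
Boundary conditions: a_P = 1, a_T = 0.
For each transient state i, a_i = sum_j P(i->j) * a_j:
  a_Q = 1/3*a_P + 1/4*a_Q + 0*a_R + 1/6*a_S + 1/4*a_T
  a_R = 1/12*a_P + 2/3*a_Q + 1/12*a_R + 1/12*a_S + 1/12*a_T
  a_S = 7/12*a_P + 1/6*a_Q + 1/12*a_R + 1/12*a_S + 1/12*a_T

Substituting a_P = 1 and a_T = 0, rearrange to (I - Q) a = r where r[i] = P(i -> P):
  [3/4, 0, -1/6] . (a_Q, a_R, a_S) = 1/3
  [-2/3, 11/12, -1/12] . (a_Q, a_R, a_S) = 1/12
  [-1/6, -1/12, 11/12] . (a_Q, a_R, a_S) = 7/12

Solving yields:
  a_Q = 53/85
  a_R = 21/34
  a_S = 137/170

Starting state is Q, so the absorption probability is a_Q = 53/85.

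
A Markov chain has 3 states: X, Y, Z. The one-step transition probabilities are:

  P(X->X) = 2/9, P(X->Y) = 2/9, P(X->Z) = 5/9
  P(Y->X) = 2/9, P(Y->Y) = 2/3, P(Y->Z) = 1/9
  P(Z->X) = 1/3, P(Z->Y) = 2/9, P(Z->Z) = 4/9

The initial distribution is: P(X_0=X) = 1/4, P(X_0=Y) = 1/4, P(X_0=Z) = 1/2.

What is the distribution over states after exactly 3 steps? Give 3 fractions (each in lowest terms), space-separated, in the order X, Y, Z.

Answer: 383/1458 94/243 511/1458

Derivation:
Propagating the distribution step by step (d_{t+1} = d_t * P):
d_0 = (X=1/4, Y=1/4, Z=1/2)
  d_1[X] = 1/4*2/9 + 1/4*2/9 + 1/2*1/3 = 5/18
  d_1[Y] = 1/4*2/9 + 1/4*2/3 + 1/2*2/9 = 1/3
  d_1[Z] = 1/4*5/9 + 1/4*1/9 + 1/2*4/9 = 7/18
d_1 = (X=5/18, Y=1/3, Z=7/18)
  d_2[X] = 5/18*2/9 + 1/3*2/9 + 7/18*1/3 = 43/162
  d_2[Y] = 5/18*2/9 + 1/3*2/3 + 7/18*2/9 = 10/27
  d_2[Z] = 5/18*5/9 + 1/3*1/9 + 7/18*4/9 = 59/162
d_2 = (X=43/162, Y=10/27, Z=59/162)
  d_3[X] = 43/162*2/9 + 10/27*2/9 + 59/162*1/3 = 383/1458
  d_3[Y] = 43/162*2/9 + 10/27*2/3 + 59/162*2/9 = 94/243
  d_3[Z] = 43/162*5/9 + 10/27*1/9 + 59/162*4/9 = 511/1458
d_3 = (X=383/1458, Y=94/243, Z=511/1458)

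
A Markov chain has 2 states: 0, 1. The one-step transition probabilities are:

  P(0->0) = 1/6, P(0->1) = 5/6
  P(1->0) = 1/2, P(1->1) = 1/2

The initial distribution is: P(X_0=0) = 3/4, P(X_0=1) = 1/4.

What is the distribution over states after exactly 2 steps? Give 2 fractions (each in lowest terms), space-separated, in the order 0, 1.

Answer: 5/12 7/12

Derivation:
Propagating the distribution step by step (d_{t+1} = d_t * P):
d_0 = (0=3/4, 1=1/4)
  d_1[0] = 3/4*1/6 + 1/4*1/2 = 1/4
  d_1[1] = 3/4*5/6 + 1/4*1/2 = 3/4
d_1 = (0=1/4, 1=3/4)
  d_2[0] = 1/4*1/6 + 3/4*1/2 = 5/12
  d_2[1] = 1/4*5/6 + 3/4*1/2 = 7/12
d_2 = (0=5/12, 1=7/12)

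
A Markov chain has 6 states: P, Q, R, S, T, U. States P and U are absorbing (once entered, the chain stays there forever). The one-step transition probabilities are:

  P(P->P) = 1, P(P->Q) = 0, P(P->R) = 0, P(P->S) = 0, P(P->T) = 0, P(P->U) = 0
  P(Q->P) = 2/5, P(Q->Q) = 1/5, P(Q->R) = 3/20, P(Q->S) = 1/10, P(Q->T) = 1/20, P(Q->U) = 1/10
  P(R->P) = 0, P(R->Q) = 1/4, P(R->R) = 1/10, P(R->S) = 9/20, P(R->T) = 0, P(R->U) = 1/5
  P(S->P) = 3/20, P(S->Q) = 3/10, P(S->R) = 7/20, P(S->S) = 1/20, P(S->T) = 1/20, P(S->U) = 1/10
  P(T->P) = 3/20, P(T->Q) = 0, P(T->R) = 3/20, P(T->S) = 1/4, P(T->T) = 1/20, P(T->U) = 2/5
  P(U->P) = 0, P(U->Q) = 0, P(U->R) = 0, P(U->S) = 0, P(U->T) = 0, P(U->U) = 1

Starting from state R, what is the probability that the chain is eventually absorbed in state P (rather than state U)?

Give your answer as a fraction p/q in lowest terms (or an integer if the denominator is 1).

Let a_i = P(absorbed in P | start in state i).
Boundary conditions: a_P = 1, a_U = 0.
For each transient state i, a_i = sum_j P(i->j) * a_j:
  a_Q = 2/5*a_P + 1/5*a_Q + 3/20*a_R + 1/10*a_S + 1/20*a_T + 1/10*a_U
  a_R = 0*a_P + 1/4*a_Q + 1/10*a_R + 9/20*a_S + 0*a_T + 1/5*a_U
  a_S = 3/20*a_P + 3/10*a_Q + 7/20*a_R + 1/20*a_S + 1/20*a_T + 1/10*a_U
  a_T = 3/20*a_P + 0*a_Q + 3/20*a_R + 1/4*a_S + 1/20*a_T + 2/5*a_U

Substituting a_P = 1 and a_U = 0, rearrange to (I - Q) a = r where r[i] = P(i -> P):
  [4/5, -3/20, -1/10, -1/20] . (a_Q, a_R, a_S, a_T) = 2/5
  [-1/4, 9/10, -9/20, 0] . (a_Q, a_R, a_S, a_T) = 0
  [-3/10, -7/20, 19/20, -1/20] . (a_Q, a_R, a_S, a_T) = 3/20
  [0, -3/20, -1/4, 19/20] . (a_Q, a_R, a_S, a_T) = 3/20

Solving yields:
  a_Q = 2322/3395
  a_R = 3221/6790
  a_S = 1931/3395
  a_T = 371/970

Starting state is R, so the absorption probability is a_R = 3221/6790.

Answer: 3221/6790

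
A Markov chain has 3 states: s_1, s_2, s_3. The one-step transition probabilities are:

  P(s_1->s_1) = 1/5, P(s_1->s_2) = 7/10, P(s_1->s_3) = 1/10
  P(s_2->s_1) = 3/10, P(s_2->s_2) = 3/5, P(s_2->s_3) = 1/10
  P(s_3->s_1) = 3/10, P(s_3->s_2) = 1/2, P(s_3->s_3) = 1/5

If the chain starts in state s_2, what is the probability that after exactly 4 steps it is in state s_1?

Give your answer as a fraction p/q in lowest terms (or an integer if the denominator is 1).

Answer: 2727/10000

Derivation:
Computing P^4 by repeated multiplication:
P^1 =
  s_1: [1/5, 7/10, 1/10]
  s_2: [3/10, 3/5, 1/10]
  s_3: [3/10, 1/2, 1/5]
P^2 =
  s_1: [7/25, 61/100, 11/100]
  s_2: [27/100, 31/50, 11/100]
  s_3: [27/100, 61/100, 3/25]
P^3 =
  s_1: [34/125, 617/1000, 111/1000]
  s_2: [273/1000, 77/125, 111/1000]
  s_3: [273/1000, 123/200, 14/125]
P^4 =
  s_1: [341/1250, 6161/10000, 1111/10000]
  s_2: [2727/10000, 3081/5000, 1111/10000]
  s_3: [2727/10000, 6161/10000, 139/1250]

(P^4)[s_2 -> s_1] = 2727/10000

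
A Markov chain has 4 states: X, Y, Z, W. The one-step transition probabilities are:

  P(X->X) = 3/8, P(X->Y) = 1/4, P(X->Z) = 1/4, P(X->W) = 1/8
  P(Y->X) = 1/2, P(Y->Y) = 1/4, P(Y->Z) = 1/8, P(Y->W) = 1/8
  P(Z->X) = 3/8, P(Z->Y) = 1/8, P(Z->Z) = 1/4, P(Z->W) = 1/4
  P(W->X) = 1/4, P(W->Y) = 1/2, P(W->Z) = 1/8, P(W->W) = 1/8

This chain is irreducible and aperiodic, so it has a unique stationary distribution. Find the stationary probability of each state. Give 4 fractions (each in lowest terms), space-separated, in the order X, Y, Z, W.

The stationary distribution satisfies pi = pi * P, i.e.:
  pi_X = 3/8*pi_X + 1/2*pi_Y + 3/8*pi_Z + 1/4*pi_W
  pi_Y = 1/4*pi_X + 1/4*pi_Y + 1/8*pi_Z + 1/2*pi_W
  pi_Z = 1/4*pi_X + 1/8*pi_Y + 1/4*pi_Z + 1/8*pi_W
  pi_W = 1/8*pi_X + 1/8*pi_Y + 1/4*pi_Z + 1/8*pi_W
with normalization: pi_X + pi_Y + pi_Z + pi_W = 1.

Using the first 3 balance equations plus normalization, the linear system A*pi = b is:
  [-5/8, 1/2, 3/8, 1/4] . pi = 0
  [1/4, -3/4, 1/8, 1/2] . pi = 0
  [1/4, 1/8, -3/4, 1/8] . pi = 0
  [1, 1, 1, 1] . pi = 1

Solving yields:
  pi_X = 100/257
  pi_Y = 135/514
  pi_Z = 51/257
  pi_W = 77/514

Verification (pi * P):
  100/257*3/8 + 135/514*1/2 + 51/257*3/8 + 77/514*1/4 = 100/257 = pi_X  (ok)
  100/257*1/4 + 135/514*1/4 + 51/257*1/8 + 77/514*1/2 = 135/514 = pi_Y  (ok)
  100/257*1/4 + 135/514*1/8 + 51/257*1/4 + 77/514*1/8 = 51/257 = pi_Z  (ok)
  100/257*1/8 + 135/514*1/8 + 51/257*1/4 + 77/514*1/8 = 77/514 = pi_W  (ok)

Answer: 100/257 135/514 51/257 77/514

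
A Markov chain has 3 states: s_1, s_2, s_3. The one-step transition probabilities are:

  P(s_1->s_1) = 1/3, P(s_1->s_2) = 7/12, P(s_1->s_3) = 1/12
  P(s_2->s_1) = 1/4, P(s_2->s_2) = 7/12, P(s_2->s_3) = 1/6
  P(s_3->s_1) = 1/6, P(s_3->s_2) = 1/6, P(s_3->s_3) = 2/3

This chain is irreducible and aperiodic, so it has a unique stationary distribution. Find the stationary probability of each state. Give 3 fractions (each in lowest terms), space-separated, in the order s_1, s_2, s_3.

The stationary distribution satisfies pi = pi * P, i.e.:
  pi_s_1 = 1/3*pi_s_1 + 1/4*pi_s_2 + 1/6*pi_s_3
  pi_s_2 = 7/12*pi_s_1 + 7/12*pi_s_2 + 1/6*pi_s_3
  pi_s_3 = 1/12*pi_s_1 + 1/6*pi_s_2 + 2/3*pi_s_3
with normalization: pi_s_1 + pi_s_2 + pi_s_3 = 1.

Using the first 2 balance equations plus normalization, the linear system A*pi = b is:
  [-2/3, 1/4, 1/6] . pi = 0
  [7/12, -5/12, 1/6] . pi = 0
  [1, 1, 1] . pi = 1

Solving yields:
  pi_s_1 = 16/65
  pi_s_2 = 6/13
  pi_s_3 = 19/65

Verification (pi * P):
  16/65*1/3 + 6/13*1/4 + 19/65*1/6 = 16/65 = pi_s_1  (ok)
  16/65*7/12 + 6/13*7/12 + 19/65*1/6 = 6/13 = pi_s_2  (ok)
  16/65*1/12 + 6/13*1/6 + 19/65*2/3 = 19/65 = pi_s_3  (ok)

Answer: 16/65 6/13 19/65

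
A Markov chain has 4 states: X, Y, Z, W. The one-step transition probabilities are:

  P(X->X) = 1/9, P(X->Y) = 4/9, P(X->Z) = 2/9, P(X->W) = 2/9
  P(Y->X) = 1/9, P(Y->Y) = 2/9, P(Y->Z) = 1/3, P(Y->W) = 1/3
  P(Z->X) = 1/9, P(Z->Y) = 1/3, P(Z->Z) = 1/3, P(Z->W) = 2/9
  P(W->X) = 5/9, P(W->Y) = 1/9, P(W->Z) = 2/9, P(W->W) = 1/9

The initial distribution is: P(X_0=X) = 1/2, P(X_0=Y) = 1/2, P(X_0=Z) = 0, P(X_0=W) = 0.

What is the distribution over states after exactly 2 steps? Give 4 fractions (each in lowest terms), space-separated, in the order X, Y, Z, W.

Propagating the distribution step by step (d_{t+1} = d_t * P):
d_0 = (X=1/2, Y=1/2, Z=0, W=0)
  d_1[X] = 1/2*1/9 + 1/2*1/9 + 0*1/9 + 0*5/9 = 1/9
  d_1[Y] = 1/2*4/9 + 1/2*2/9 + 0*1/3 + 0*1/9 = 1/3
  d_1[Z] = 1/2*2/9 + 1/2*1/3 + 0*1/3 + 0*2/9 = 5/18
  d_1[W] = 1/2*2/9 + 1/2*1/3 + 0*2/9 + 0*1/9 = 5/18
d_1 = (X=1/9, Y=1/3, Z=5/18, W=5/18)
  d_2[X] = 1/9*1/9 + 1/3*1/9 + 5/18*1/9 + 5/18*5/9 = 19/81
  d_2[Y] = 1/9*4/9 + 1/3*2/9 + 5/18*1/3 + 5/18*1/9 = 20/81
  d_2[Z] = 1/9*2/9 + 1/3*1/3 + 5/18*1/3 + 5/18*2/9 = 47/162
  d_2[W] = 1/9*2/9 + 1/3*1/3 + 5/18*2/9 + 5/18*1/9 = 37/162
d_2 = (X=19/81, Y=20/81, Z=47/162, W=37/162)

Answer: 19/81 20/81 47/162 37/162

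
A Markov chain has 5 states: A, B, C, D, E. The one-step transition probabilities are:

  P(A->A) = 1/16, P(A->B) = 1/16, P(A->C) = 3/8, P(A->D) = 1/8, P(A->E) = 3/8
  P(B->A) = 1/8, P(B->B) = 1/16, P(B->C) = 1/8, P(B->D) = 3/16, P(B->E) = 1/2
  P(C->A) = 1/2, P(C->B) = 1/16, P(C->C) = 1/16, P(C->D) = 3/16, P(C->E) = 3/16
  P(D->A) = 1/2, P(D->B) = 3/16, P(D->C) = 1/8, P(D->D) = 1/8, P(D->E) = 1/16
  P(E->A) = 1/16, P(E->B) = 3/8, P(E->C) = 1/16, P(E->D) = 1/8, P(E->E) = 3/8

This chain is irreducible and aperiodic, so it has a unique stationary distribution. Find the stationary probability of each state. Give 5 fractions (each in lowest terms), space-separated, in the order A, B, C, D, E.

The stationary distribution satisfies pi = pi * P, i.e.:
  pi_A = 1/16*pi_A + 1/8*pi_B + 1/2*pi_C + 1/2*pi_D + 1/16*pi_E
  pi_B = 1/16*pi_A + 1/16*pi_B + 1/16*pi_C + 3/16*pi_D + 3/8*pi_E
  pi_C = 3/8*pi_A + 1/8*pi_B + 1/16*pi_C + 1/8*pi_D + 1/16*pi_E
  pi_D = 1/8*pi_A + 3/16*pi_B + 3/16*pi_C + 1/8*pi_D + 1/8*pi_E
  pi_E = 3/8*pi_A + 1/2*pi_B + 3/16*pi_C + 1/16*pi_D + 3/8*pi_E
with normalization: pi_A + pi_B + pi_C + pi_D + pi_E = 1.

Using the first 4 balance equations plus normalization, the linear system A*pi = b is:
  [-15/16, 1/8, 1/2, 1/2, 1/16] . pi = 0
  [1/16, -15/16, 1/16, 3/16, 3/8] . pi = 0
  [3/8, 1/8, -15/16, 1/8, 1/16] . pi = 0
  [1/8, 3/16, 3/16, -7/8, 1/8] . pi = 0
  [1, 1, 1, 1, 1] . pi = 1

Solving yields:
  pi_A = 15771/78311
  pi_B = 14271/78311
  pi_C = 11427/78311
  pi_D = 11395/78311
  pi_E = 25447/78311

Verification (pi * P):
  15771/78311*1/16 + 14271/78311*1/8 + 11427/78311*1/2 + 11395/78311*1/2 + 25447/78311*1/16 = 15771/78311 = pi_A  (ok)
  15771/78311*1/16 + 14271/78311*1/16 + 11427/78311*1/16 + 11395/78311*3/16 + 25447/78311*3/8 = 14271/78311 = pi_B  (ok)
  15771/78311*3/8 + 14271/78311*1/8 + 11427/78311*1/16 + 11395/78311*1/8 + 25447/78311*1/16 = 11427/78311 = pi_C  (ok)
  15771/78311*1/8 + 14271/78311*3/16 + 11427/78311*3/16 + 11395/78311*1/8 + 25447/78311*1/8 = 11395/78311 = pi_D  (ok)
  15771/78311*3/8 + 14271/78311*1/2 + 11427/78311*3/16 + 11395/78311*1/16 + 25447/78311*3/8 = 25447/78311 = pi_E  (ok)

Answer: 15771/78311 14271/78311 11427/78311 11395/78311 25447/78311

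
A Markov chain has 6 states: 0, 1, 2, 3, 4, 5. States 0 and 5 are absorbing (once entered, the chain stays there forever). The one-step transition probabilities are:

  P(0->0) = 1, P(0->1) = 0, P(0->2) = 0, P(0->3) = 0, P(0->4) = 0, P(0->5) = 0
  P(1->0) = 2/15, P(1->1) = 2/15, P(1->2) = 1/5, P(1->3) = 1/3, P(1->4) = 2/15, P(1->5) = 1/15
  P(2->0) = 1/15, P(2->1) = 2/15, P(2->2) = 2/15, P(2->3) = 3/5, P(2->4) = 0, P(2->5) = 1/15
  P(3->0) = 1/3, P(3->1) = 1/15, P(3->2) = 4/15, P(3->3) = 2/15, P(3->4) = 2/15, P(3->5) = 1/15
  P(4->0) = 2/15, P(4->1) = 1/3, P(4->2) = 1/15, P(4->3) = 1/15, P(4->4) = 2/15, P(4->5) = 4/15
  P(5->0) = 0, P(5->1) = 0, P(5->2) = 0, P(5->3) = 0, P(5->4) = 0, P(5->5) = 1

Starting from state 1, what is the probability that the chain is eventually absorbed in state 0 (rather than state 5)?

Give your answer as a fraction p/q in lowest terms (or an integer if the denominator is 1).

Answer: 2255/3361

Derivation:
Let a_i = P(absorbed in 0 | start in state i).
Boundary conditions: a_0 = 1, a_5 = 0.
For each transient state i, a_i = sum_j P(i->j) * a_j:
  a_1 = 2/15*a_0 + 2/15*a_1 + 1/5*a_2 + 1/3*a_3 + 2/15*a_4 + 1/15*a_5
  a_2 = 1/15*a_0 + 2/15*a_1 + 2/15*a_2 + 3/5*a_3 + 0*a_4 + 1/15*a_5
  a_3 = 1/3*a_0 + 1/15*a_1 + 4/15*a_2 + 2/15*a_3 + 2/15*a_4 + 1/15*a_5
  a_4 = 2/15*a_0 + 1/3*a_1 + 1/15*a_2 + 1/15*a_3 + 2/15*a_4 + 4/15*a_5

Substituting a_0 = 1 and a_5 = 0, rearrange to (I - Q) a = r where r[i] = P(i -> 0):
  [13/15, -1/5, -1/3, -2/15] . (a_1, a_2, a_3, a_4) = 2/15
  [-2/15, 13/15, -3/5, 0] . (a_1, a_2, a_3, a_4) = 1/15
  [-1/15, -4/15, 13/15, -2/15] . (a_1, a_2, a_3, a_4) = 1/3
  [-1/3, -1/15, -1/15, 13/15] . (a_1, a_2, a_3, a_4) = 2/15

Solving yields:
  a_1 = 2255/3361
  a_2 = 11479/16805
  a_3 = 12208/16805
  a_4 = 8744/16805

Starting state is 1, so the absorption probability is a_1 = 2255/3361.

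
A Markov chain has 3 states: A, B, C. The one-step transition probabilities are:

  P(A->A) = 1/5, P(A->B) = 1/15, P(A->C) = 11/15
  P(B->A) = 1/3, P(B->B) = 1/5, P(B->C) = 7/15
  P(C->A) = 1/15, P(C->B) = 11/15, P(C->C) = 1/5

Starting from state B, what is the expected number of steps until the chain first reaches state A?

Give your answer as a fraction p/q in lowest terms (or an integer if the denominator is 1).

Let h_i = expected steps to first reach A from state i.
Boundary: h_A = 0.
First-step equations for the other states:
  h_B = 1 + 1/3*h_A + 1/5*h_B + 7/15*h_C
  h_C = 1 + 1/15*h_A + 11/15*h_B + 1/5*h_C

Substituting h_A = 0 and rearranging gives the linear system (I - Q) h = 1:
  [4/5, -7/15] . (h_B, h_C) = 1
  [-11/15, 4/5] . (h_B, h_C) = 1

Solving yields:
  h_B = 285/67
  h_C = 345/67

Starting state is B, so the expected hitting time is h_B = 285/67.

Answer: 285/67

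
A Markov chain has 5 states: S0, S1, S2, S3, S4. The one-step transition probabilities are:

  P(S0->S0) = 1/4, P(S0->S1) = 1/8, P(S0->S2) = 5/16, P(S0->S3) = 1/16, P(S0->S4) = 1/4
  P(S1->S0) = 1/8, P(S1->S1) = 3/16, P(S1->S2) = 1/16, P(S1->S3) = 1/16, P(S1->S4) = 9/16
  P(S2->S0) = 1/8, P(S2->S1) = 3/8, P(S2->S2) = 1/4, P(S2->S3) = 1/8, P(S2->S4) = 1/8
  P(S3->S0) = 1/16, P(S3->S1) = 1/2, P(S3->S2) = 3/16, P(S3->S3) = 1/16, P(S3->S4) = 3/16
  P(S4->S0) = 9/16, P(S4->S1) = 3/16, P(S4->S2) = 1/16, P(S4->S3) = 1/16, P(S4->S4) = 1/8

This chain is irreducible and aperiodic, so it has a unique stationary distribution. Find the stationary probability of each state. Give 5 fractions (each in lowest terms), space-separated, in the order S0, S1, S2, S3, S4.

Answer: 10331/38469 2893/12823 6571/38469 2815/38469 10073/38469

Derivation:
The stationary distribution satisfies pi = pi * P, i.e.:
  pi_S0 = 1/4*pi_S0 + 1/8*pi_S1 + 1/8*pi_S2 + 1/16*pi_S3 + 9/16*pi_S4
  pi_S1 = 1/8*pi_S0 + 3/16*pi_S1 + 3/8*pi_S2 + 1/2*pi_S3 + 3/16*pi_S4
  pi_S2 = 5/16*pi_S0 + 1/16*pi_S1 + 1/4*pi_S2 + 3/16*pi_S3 + 1/16*pi_S4
  pi_S3 = 1/16*pi_S0 + 1/16*pi_S1 + 1/8*pi_S2 + 1/16*pi_S3 + 1/16*pi_S4
  pi_S4 = 1/4*pi_S0 + 9/16*pi_S1 + 1/8*pi_S2 + 3/16*pi_S3 + 1/8*pi_S4
with normalization: pi_S0 + pi_S1 + pi_S2 + pi_S3 + pi_S4 = 1.

Using the first 4 balance equations plus normalization, the linear system A*pi = b is:
  [-3/4, 1/8, 1/8, 1/16, 9/16] . pi = 0
  [1/8, -13/16, 3/8, 1/2, 3/16] . pi = 0
  [5/16, 1/16, -3/4, 3/16, 1/16] . pi = 0
  [1/16, 1/16, 1/8, -15/16, 1/16] . pi = 0
  [1, 1, 1, 1, 1] . pi = 1

Solving yields:
  pi_S0 = 10331/38469
  pi_S1 = 2893/12823
  pi_S2 = 6571/38469
  pi_S3 = 2815/38469
  pi_S4 = 10073/38469

Verification (pi * P):
  10331/38469*1/4 + 2893/12823*1/8 + 6571/38469*1/8 + 2815/38469*1/16 + 10073/38469*9/16 = 10331/38469 = pi_S0  (ok)
  10331/38469*1/8 + 2893/12823*3/16 + 6571/38469*3/8 + 2815/38469*1/2 + 10073/38469*3/16 = 2893/12823 = pi_S1  (ok)
  10331/38469*5/16 + 2893/12823*1/16 + 6571/38469*1/4 + 2815/38469*3/16 + 10073/38469*1/16 = 6571/38469 = pi_S2  (ok)
  10331/38469*1/16 + 2893/12823*1/16 + 6571/38469*1/8 + 2815/38469*1/16 + 10073/38469*1/16 = 2815/38469 = pi_S3  (ok)
  10331/38469*1/4 + 2893/12823*9/16 + 6571/38469*1/8 + 2815/38469*3/16 + 10073/38469*1/8 = 10073/38469 = pi_S4  (ok)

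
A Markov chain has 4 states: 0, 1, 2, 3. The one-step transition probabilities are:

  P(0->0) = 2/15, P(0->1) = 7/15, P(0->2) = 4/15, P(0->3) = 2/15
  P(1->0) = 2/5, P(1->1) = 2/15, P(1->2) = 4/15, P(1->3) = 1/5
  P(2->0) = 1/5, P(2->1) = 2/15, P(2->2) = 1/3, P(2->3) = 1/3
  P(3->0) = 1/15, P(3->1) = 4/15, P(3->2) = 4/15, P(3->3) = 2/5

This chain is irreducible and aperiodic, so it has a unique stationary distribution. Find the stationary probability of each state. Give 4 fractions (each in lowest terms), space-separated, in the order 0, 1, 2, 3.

The stationary distribution satisfies pi = pi * P, i.e.:
  pi_0 = 2/15*pi_0 + 2/5*pi_1 + 1/5*pi_2 + 1/15*pi_3
  pi_1 = 7/15*pi_0 + 2/15*pi_1 + 2/15*pi_2 + 4/15*pi_3
  pi_2 = 4/15*pi_0 + 4/15*pi_1 + 1/3*pi_2 + 4/15*pi_3
  pi_3 = 2/15*pi_0 + 1/5*pi_1 + 1/3*pi_2 + 2/5*pi_3
with normalization: pi_0 + pi_1 + pi_2 + pi_3 = 1.

Using the first 3 balance equations plus normalization, the linear system A*pi = b is:
  [-13/15, 2/5, 1/5, 1/15] . pi = 0
  [7/15, -13/15, 2/15, 4/15] . pi = 0
  [4/15, 4/15, -2/3, 4/15] . pi = 0
  [1, 1, 1, 1] . pi = 1

Solving yields:
  pi_0 = 307/1561
  pi_1 = 369/1561
  pi_2 = 2/7
  pi_3 = 439/1561

Verification (pi * P):
  307/1561*2/15 + 369/1561*2/5 + 2/7*1/5 + 439/1561*1/15 = 307/1561 = pi_0  (ok)
  307/1561*7/15 + 369/1561*2/15 + 2/7*2/15 + 439/1561*4/15 = 369/1561 = pi_1  (ok)
  307/1561*4/15 + 369/1561*4/15 + 2/7*1/3 + 439/1561*4/15 = 2/7 = pi_2  (ok)
  307/1561*2/15 + 369/1561*1/5 + 2/7*1/3 + 439/1561*2/5 = 439/1561 = pi_3  (ok)

Answer: 307/1561 369/1561 2/7 439/1561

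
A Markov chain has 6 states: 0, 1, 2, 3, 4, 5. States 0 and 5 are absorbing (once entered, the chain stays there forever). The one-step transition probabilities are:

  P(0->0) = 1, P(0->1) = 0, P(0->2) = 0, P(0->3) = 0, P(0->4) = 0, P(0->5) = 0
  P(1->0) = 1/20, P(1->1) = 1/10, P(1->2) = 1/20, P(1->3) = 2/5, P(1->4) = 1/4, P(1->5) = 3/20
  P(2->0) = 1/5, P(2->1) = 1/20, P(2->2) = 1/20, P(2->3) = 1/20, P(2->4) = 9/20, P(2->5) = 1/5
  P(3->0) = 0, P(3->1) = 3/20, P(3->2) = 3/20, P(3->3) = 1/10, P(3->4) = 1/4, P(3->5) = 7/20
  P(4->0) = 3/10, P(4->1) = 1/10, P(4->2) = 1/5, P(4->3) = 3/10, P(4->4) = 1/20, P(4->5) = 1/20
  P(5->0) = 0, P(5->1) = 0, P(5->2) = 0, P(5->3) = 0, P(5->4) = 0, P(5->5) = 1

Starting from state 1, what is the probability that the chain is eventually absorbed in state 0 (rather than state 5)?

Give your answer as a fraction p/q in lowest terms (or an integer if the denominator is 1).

Answer: 27581/73895

Derivation:
Let a_i = P(absorbed in 0 | start in state i).
Boundary conditions: a_0 = 1, a_5 = 0.
For each transient state i, a_i = sum_j P(i->j) * a_j:
  a_1 = 1/20*a_0 + 1/10*a_1 + 1/20*a_2 + 2/5*a_3 + 1/4*a_4 + 3/20*a_5
  a_2 = 1/5*a_0 + 1/20*a_1 + 1/20*a_2 + 1/20*a_3 + 9/20*a_4 + 1/5*a_5
  a_3 = 0*a_0 + 3/20*a_1 + 3/20*a_2 + 1/10*a_3 + 1/4*a_4 + 7/20*a_5
  a_4 = 3/10*a_0 + 1/10*a_1 + 1/5*a_2 + 3/10*a_3 + 1/20*a_4 + 1/20*a_5

Substituting a_0 = 1 and a_5 = 0, rearrange to (I - Q) a = r where r[i] = P(i -> 0):
  [9/10, -1/20, -2/5, -1/4] . (a_1, a_2, a_3, a_4) = 1/20
  [-1/20, 19/20, -1/20, -9/20] . (a_1, a_2, a_3, a_4) = 1/5
  [-3/20, -3/20, 9/10, -1/4] . (a_1, a_2, a_3, a_4) = 0
  [-1/10, -1/5, -3/10, 19/20] . (a_1, a_2, a_3, a_4) = 3/10

Solving yields:
  a_1 = 27581/73895
  a_2 = 7543/14779
  a_3 = 22336/73895
  a_4 = 41232/73895

Starting state is 1, so the absorption probability is a_1 = 27581/73895.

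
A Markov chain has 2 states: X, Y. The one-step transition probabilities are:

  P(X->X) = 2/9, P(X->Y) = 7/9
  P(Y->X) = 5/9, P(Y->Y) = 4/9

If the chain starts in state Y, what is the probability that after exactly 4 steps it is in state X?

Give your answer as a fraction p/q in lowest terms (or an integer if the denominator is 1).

Computing P^4 by repeated multiplication:
P^1 =
  X: [2/9, 7/9]
  Y: [5/9, 4/9]
P^2 =
  X: [13/27, 14/27]
  Y: [10/27, 17/27]
P^3 =
  X: [32/81, 49/81]
  Y: [35/81, 46/81]
P^4 =
  X: [103/243, 140/243]
  Y: [100/243, 143/243]

(P^4)[Y -> X] = 100/243

Answer: 100/243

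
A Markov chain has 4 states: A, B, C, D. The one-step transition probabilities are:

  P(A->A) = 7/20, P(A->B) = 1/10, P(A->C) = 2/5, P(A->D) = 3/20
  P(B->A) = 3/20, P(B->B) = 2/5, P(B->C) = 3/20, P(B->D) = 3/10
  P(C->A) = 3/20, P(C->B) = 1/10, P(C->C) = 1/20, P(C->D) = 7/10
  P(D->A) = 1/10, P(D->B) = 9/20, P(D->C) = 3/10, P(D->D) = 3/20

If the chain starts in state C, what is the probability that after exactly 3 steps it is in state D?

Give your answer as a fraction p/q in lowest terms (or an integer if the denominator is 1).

Answer: 583/1600

Derivation:
Computing P^3 by repeated multiplication:
P^1 =
  A: [7/20, 1/10, 2/5, 3/20]
  B: [3/20, 2/5, 3/20, 3/10]
  C: [3/20, 1/10, 1/20, 7/10]
  D: [1/10, 9/20, 3/10, 3/20]
P^2 =
  A: [17/80, 73/400, 11/50, 77/200]
  B: [33/200, 13/40, 87/400, 117/400]
  C: [29/200, 3/8, 23/80, 77/400]
  D: [13/80, 23/80, 67/400, 153/400]
P^3 =
  A: [693/4000, 579/2000, 1911/8000, 2387/8000]
  B: [1347/8000, 2399/8000, 1707/8000, 2547/8000]
  C: [271/1600, 2239/8000, 1491/8000, 583/1600]
  D: [1307/8000, 2561/8000, 37/160, 1141/4000]

(P^3)[C -> D] = 583/1600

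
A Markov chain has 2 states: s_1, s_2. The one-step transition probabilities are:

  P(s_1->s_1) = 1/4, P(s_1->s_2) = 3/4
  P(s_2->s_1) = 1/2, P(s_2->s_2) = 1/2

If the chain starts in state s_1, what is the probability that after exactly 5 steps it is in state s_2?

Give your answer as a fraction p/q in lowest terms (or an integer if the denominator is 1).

Computing P^5 by repeated multiplication:
P^1 =
  s_1: [1/4, 3/4]
  s_2: [1/2, 1/2]
P^2 =
  s_1: [7/16, 9/16]
  s_2: [3/8, 5/8]
P^3 =
  s_1: [25/64, 39/64]
  s_2: [13/32, 19/32]
P^4 =
  s_1: [103/256, 153/256]
  s_2: [51/128, 77/128]
P^5 =
  s_1: [409/1024, 615/1024]
  s_2: [205/512, 307/512]

(P^5)[s_1 -> s_2] = 615/1024

Answer: 615/1024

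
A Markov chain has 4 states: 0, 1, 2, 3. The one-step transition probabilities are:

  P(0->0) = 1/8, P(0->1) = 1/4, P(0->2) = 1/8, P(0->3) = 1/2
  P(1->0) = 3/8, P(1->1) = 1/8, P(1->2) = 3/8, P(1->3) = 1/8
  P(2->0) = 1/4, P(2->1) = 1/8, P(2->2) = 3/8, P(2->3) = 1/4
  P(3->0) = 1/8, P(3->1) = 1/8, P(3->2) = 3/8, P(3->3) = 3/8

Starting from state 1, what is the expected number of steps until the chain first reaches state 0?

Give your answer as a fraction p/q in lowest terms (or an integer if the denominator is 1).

Answer: 48/13

Derivation:
Let h_i = expected steps to first reach 0 from state i.
Boundary: h_0 = 0.
First-step equations for the other states:
  h_1 = 1 + 3/8*h_0 + 1/8*h_1 + 3/8*h_2 + 1/8*h_3
  h_2 = 1 + 1/4*h_0 + 1/8*h_1 + 3/8*h_2 + 1/4*h_3
  h_3 = 1 + 1/8*h_0 + 1/8*h_1 + 3/8*h_2 + 3/8*h_3

Substituting h_0 = 0 and rearranging gives the linear system (I - Q) h = 1:
  [7/8, -3/8, -1/8] . (h_1, h_2, h_3) = 1
  [-1/8, 5/8, -1/4] . (h_1, h_2, h_3) = 1
  [-1/8, -3/8, 5/8] . (h_1, h_2, h_3) = 1

Solving yields:
  h_1 = 48/13
  h_2 = 56/13
  h_3 = 64/13

Starting state is 1, so the expected hitting time is h_1 = 48/13.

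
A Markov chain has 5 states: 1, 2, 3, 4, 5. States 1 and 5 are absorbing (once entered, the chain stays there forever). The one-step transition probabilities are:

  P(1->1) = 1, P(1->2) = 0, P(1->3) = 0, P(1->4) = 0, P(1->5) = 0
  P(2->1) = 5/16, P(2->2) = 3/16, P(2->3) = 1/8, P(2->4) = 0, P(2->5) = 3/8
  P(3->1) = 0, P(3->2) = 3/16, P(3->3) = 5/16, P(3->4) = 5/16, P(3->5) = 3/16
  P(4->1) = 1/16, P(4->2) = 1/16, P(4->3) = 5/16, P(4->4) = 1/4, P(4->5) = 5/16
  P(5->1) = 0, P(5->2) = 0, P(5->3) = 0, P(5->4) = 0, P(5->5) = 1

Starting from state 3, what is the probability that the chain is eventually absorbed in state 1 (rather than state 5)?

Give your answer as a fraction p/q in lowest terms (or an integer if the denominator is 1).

Answer: 270/1309

Derivation:
Let a_i = P(absorbed in 1 | start in state i).
Boundary conditions: a_1 = 1, a_5 = 0.
For each transient state i, a_i = sum_j P(i->j) * a_j:
  a_2 = 5/16*a_1 + 3/16*a_2 + 1/8*a_3 + 0*a_4 + 3/8*a_5
  a_3 = 0*a_1 + 3/16*a_2 + 5/16*a_3 + 5/16*a_4 + 3/16*a_5
  a_4 = 1/16*a_1 + 1/16*a_2 + 5/16*a_3 + 1/4*a_4 + 5/16*a_5

Substituting a_1 = 1 and a_5 = 0, rearrange to (I - Q) a = r where r[i] = P(i -> 1):
  [13/16, -1/8, 0] . (a_2, a_3, a_4) = 5/16
  [-3/16, 11/16, -5/16] . (a_2, a_3, a_4) = 0
  [-1/16, -5/16, 3/4] . (a_2, a_3, a_4) = 1/16

Solving yields:
  a_2 = 545/1309
  a_3 = 270/1309
  a_4 = 267/1309

Starting state is 3, so the absorption probability is a_3 = 270/1309.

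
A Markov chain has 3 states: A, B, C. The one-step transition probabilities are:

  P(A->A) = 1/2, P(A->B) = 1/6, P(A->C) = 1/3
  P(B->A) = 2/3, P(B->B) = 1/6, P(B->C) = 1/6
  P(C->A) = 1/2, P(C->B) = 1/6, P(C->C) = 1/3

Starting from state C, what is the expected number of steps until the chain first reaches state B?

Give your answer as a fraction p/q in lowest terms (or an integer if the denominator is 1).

Let h_i = expected steps to first reach B from state i.
Boundary: h_B = 0.
First-step equations for the other states:
  h_A = 1 + 1/2*h_A + 1/6*h_B + 1/3*h_C
  h_C = 1 + 1/2*h_A + 1/6*h_B + 1/3*h_C

Substituting h_B = 0 and rearranging gives the linear system (I - Q) h = 1:
  [1/2, -1/3] . (h_A, h_C) = 1
  [-1/2, 2/3] . (h_A, h_C) = 1

Solving yields:
  h_A = 6
  h_C = 6

Starting state is C, so the expected hitting time is h_C = 6.

Answer: 6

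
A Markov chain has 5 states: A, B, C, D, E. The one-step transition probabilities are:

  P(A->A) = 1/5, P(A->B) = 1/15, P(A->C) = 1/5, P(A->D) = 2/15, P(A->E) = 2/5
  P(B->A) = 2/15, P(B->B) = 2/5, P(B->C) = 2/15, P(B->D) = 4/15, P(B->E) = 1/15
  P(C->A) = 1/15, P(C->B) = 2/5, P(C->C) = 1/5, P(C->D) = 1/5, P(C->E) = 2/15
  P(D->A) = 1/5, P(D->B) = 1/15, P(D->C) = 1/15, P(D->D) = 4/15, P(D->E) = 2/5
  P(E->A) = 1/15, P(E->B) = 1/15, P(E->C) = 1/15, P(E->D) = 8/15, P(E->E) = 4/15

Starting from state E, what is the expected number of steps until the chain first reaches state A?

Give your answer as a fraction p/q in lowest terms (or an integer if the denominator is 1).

Let h_i = expected steps to first reach A from state i.
Boundary: h_A = 0.
First-step equations for the other states:
  h_B = 1 + 2/15*h_A + 2/5*h_B + 2/15*h_C + 4/15*h_D + 1/15*h_E
  h_C = 1 + 1/15*h_A + 2/5*h_B + 1/5*h_C + 1/5*h_D + 2/15*h_E
  h_D = 1 + 1/5*h_A + 1/15*h_B + 1/15*h_C + 4/15*h_D + 2/5*h_E
  h_E = 1 + 1/15*h_A + 1/15*h_B + 1/15*h_C + 8/15*h_D + 4/15*h_E

Substituting h_A = 0 and rearranging gives the linear system (I - Q) h = 1:
  [3/5, -2/15, -4/15, -1/15] . (h_B, h_C, h_D, h_E) = 1
  [-2/5, 4/5, -1/5, -2/15] . (h_B, h_C, h_D, h_E) = 1
  [-1/15, -1/15, 11/15, -2/5] . (h_B, h_C, h_D, h_E) = 1
  [-1/15, -1/15, -8/15, 11/15] . (h_B, h_C, h_D, h_E) = 1

Solving yields:
  h_B = 33630/4463
  h_C = 36300/4463
  h_D = 31875/4463
  h_E = 35625/4463

Starting state is E, so the expected hitting time is h_E = 35625/4463.

Answer: 35625/4463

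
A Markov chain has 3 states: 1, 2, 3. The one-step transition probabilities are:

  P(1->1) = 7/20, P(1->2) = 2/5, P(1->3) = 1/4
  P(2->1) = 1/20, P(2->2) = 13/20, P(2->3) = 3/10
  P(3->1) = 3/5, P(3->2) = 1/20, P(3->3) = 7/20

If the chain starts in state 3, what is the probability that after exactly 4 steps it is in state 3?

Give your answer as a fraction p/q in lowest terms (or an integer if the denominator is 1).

Answer: 47667/160000

Derivation:
Computing P^4 by repeated multiplication:
P^1 =
  1: [7/20, 2/5, 1/4]
  2: [1/20, 13/20, 3/10]
  3: [3/5, 1/20, 7/20]
P^2 =
  1: [117/400, 33/80, 59/200]
  2: [23/100, 183/400, 5/16]
  3: [169/400, 29/100, 23/80]
P^3 =
  1: [3/10, 3199/8000, 2401/8000]
  2: [2327/8000, 81/200, 2433/8000]
  3: [2679/8000, 119/320, 1173/4000]
P^4 =
  1: [48811/160000, 15797/40000, 48001/160000]
  2: [1949/6400, 63169/160000, 24053/80000]
  3: [1247/4000, 62453/160000, 47667/160000]

(P^4)[3 -> 3] = 47667/160000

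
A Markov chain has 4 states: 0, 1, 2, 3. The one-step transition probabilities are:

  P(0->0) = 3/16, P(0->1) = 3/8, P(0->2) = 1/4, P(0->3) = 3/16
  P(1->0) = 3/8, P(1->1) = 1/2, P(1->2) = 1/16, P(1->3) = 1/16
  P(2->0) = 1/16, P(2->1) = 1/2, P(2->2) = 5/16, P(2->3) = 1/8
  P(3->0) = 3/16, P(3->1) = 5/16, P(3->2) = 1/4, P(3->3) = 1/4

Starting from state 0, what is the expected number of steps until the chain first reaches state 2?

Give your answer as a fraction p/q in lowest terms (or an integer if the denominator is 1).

Let h_i = expected steps to first reach 2 from state i.
Boundary: h_2 = 0.
First-step equations for the other states:
  h_0 = 1 + 3/16*h_0 + 3/8*h_1 + 1/4*h_2 + 3/16*h_3
  h_1 = 1 + 3/8*h_0 + 1/2*h_1 + 1/16*h_2 + 1/16*h_3
  h_3 = 1 + 3/16*h_0 + 5/16*h_1 + 1/4*h_2 + 1/4*h_3

Substituting h_2 = 0 and rearranging gives the linear system (I - Q) h = 1:
  [13/16, -3/8, -3/16] . (h_0, h_1, h_3) = 1
  [-3/8, 1/2, -1/16] . (h_0, h_1, h_3) = 1
  [-3/16, -5/16, 3/4] . (h_0, h_1, h_3) = 1

Solving yields:
  h_0 = 3328/571
  h_1 = 4048/571
  h_3 = 3280/571

Starting state is 0, so the expected hitting time is h_0 = 3328/571.

Answer: 3328/571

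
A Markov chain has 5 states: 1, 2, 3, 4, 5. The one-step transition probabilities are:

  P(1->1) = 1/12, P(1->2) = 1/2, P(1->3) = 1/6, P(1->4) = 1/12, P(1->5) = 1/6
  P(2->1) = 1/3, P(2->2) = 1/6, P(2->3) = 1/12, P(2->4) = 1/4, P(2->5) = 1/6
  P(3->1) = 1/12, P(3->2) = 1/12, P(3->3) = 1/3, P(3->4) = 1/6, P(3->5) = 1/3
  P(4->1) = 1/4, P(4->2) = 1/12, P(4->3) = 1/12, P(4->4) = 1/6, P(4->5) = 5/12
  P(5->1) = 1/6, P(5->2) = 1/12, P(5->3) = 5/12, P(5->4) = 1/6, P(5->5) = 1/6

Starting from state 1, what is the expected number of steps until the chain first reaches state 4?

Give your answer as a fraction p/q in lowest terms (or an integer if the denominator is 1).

Answer: 10524/1681

Derivation:
Let h_i = expected steps to first reach 4 from state i.
Boundary: h_4 = 0.
First-step equations for the other states:
  h_1 = 1 + 1/12*h_1 + 1/2*h_2 + 1/6*h_3 + 1/12*h_4 + 1/6*h_5
  h_2 = 1 + 1/3*h_1 + 1/6*h_2 + 1/12*h_3 + 1/4*h_4 + 1/6*h_5
  h_3 = 1 + 1/12*h_1 + 1/12*h_2 + 1/3*h_3 + 1/6*h_4 + 1/3*h_5
  h_5 = 1 + 1/6*h_1 + 1/12*h_2 + 5/12*h_3 + 1/6*h_4 + 1/6*h_5

Substituting h_4 = 0 and rearranging gives the linear system (I - Q) h = 1:
  [11/12, -1/2, -1/6, -1/6] . (h_1, h_2, h_3, h_5) = 1
  [-1/3, 5/6, -1/12, -1/6] . (h_1, h_2, h_3, h_5) = 1
  [-1/12, -1/12, 2/3, -1/3] . (h_1, h_2, h_3, h_5) = 1
  [-1/6, -1/12, -5/12, 5/6] . (h_1, h_2, h_3, h_5) = 1

Solving yields:
  h_1 = 10524/1681
  h_2 = 9240/1681
  h_3 = 10020/1681
  h_5 = 10056/1681

Starting state is 1, so the expected hitting time is h_1 = 10524/1681.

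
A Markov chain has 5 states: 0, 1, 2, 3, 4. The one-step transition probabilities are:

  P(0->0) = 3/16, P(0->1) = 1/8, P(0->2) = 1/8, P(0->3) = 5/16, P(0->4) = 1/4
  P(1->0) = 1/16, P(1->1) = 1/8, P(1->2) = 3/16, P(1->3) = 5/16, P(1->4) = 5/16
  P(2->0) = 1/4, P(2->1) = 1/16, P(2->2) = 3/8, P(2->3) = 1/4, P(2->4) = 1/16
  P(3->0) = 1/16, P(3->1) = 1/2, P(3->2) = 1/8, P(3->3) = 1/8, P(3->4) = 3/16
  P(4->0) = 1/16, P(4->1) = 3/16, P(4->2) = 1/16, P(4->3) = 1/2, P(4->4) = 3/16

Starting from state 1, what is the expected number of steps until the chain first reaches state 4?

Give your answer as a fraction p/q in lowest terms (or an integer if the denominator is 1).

Answer: 56016/12499

Derivation:
Let h_i = expected steps to first reach 4 from state i.
Boundary: h_4 = 0.
First-step equations for the other states:
  h_0 = 1 + 3/16*h_0 + 1/8*h_1 + 1/8*h_2 + 5/16*h_3 + 1/4*h_4
  h_1 = 1 + 1/16*h_0 + 1/8*h_1 + 3/16*h_2 + 5/16*h_3 + 5/16*h_4
  h_2 = 1 + 1/4*h_0 + 1/16*h_1 + 3/8*h_2 + 1/4*h_3 + 1/16*h_4
  h_3 = 1 + 1/16*h_0 + 1/2*h_1 + 1/8*h_2 + 1/8*h_3 + 3/16*h_4

Substituting h_4 = 0 and rearranging gives the linear system (I - Q) h = 1:
  [13/16, -1/8, -1/8, -5/16] . (h_0, h_1, h_2, h_3) = 1
  [-1/16, 7/8, -3/16, -5/16] . (h_0, h_1, h_2, h_3) = 1
  [-1/4, -1/16, 5/8, -1/4] . (h_0, h_1, h_2, h_3) = 1
  [-1/16, -1/2, -1/8, 7/8] . (h_0, h_1, h_2, h_3) = 1

Solving yields:
  h_0 = 58768/12499
  h_1 = 56016/12499
  h_2 = 73504/12499
  h_3 = 60992/12499

Starting state is 1, so the expected hitting time is h_1 = 56016/12499.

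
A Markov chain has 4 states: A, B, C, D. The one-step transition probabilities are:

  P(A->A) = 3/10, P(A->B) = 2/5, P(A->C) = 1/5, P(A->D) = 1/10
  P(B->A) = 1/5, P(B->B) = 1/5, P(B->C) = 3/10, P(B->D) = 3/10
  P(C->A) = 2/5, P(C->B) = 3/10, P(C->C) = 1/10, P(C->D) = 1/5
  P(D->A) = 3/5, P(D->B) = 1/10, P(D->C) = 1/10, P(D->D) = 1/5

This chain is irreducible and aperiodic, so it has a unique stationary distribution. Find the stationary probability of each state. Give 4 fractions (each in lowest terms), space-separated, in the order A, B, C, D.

Answer: 223/638 86/319 241/1276 245/1276

Derivation:
The stationary distribution satisfies pi = pi * P, i.e.:
  pi_A = 3/10*pi_A + 1/5*pi_B + 2/5*pi_C + 3/5*pi_D
  pi_B = 2/5*pi_A + 1/5*pi_B + 3/10*pi_C + 1/10*pi_D
  pi_C = 1/5*pi_A + 3/10*pi_B + 1/10*pi_C + 1/10*pi_D
  pi_D = 1/10*pi_A + 3/10*pi_B + 1/5*pi_C + 1/5*pi_D
with normalization: pi_A + pi_B + pi_C + pi_D = 1.

Using the first 3 balance equations plus normalization, the linear system A*pi = b is:
  [-7/10, 1/5, 2/5, 3/5] . pi = 0
  [2/5, -4/5, 3/10, 1/10] . pi = 0
  [1/5, 3/10, -9/10, 1/10] . pi = 0
  [1, 1, 1, 1] . pi = 1

Solving yields:
  pi_A = 223/638
  pi_B = 86/319
  pi_C = 241/1276
  pi_D = 245/1276

Verification (pi * P):
  223/638*3/10 + 86/319*1/5 + 241/1276*2/5 + 245/1276*3/5 = 223/638 = pi_A  (ok)
  223/638*2/5 + 86/319*1/5 + 241/1276*3/10 + 245/1276*1/10 = 86/319 = pi_B  (ok)
  223/638*1/5 + 86/319*3/10 + 241/1276*1/10 + 245/1276*1/10 = 241/1276 = pi_C  (ok)
  223/638*1/10 + 86/319*3/10 + 241/1276*1/5 + 245/1276*1/5 = 245/1276 = pi_D  (ok)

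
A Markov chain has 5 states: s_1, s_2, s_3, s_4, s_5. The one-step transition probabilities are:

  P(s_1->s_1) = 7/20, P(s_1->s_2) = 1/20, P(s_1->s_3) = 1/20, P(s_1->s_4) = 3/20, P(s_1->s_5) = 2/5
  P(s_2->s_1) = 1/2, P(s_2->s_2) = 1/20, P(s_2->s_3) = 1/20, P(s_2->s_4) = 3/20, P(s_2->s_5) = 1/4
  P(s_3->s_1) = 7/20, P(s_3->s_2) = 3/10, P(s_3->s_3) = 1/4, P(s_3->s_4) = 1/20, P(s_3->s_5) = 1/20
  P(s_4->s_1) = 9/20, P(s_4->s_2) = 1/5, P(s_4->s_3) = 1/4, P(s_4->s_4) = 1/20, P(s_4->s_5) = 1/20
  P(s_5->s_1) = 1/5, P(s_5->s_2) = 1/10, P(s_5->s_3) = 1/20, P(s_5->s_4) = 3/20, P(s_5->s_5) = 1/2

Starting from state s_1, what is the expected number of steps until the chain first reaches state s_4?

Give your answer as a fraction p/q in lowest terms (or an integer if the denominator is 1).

Let h_i = expected steps to first reach s_4 from state i.
Boundary: h_s_4 = 0.
First-step equations for the other states:
  h_s_1 = 1 + 7/20*h_s_1 + 1/20*h_s_2 + 1/20*h_s_3 + 3/20*h_s_4 + 2/5*h_s_5
  h_s_2 = 1 + 1/2*h_s_1 + 1/20*h_s_2 + 1/20*h_s_3 + 3/20*h_s_4 + 1/4*h_s_5
  h_s_3 = 1 + 7/20*h_s_1 + 3/10*h_s_2 + 1/4*h_s_3 + 1/20*h_s_4 + 1/20*h_s_5
  h_s_5 = 1 + 1/5*h_s_1 + 1/10*h_s_2 + 1/20*h_s_3 + 3/20*h_s_4 + 1/2*h_s_5

Substituting h_s_4 = 0 and rearranging gives the linear system (I - Q) h = 1:
  [13/20, -1/20, -1/20, -2/5] . (h_s_1, h_s_2, h_s_3, h_s_5) = 1
  [-1/2, 19/20, -1/20, -1/4] . (h_s_1, h_s_2, h_s_3, h_s_5) = 1
  [-7/20, -3/10, 3/4, -1/20] . (h_s_1, h_s_2, h_s_3, h_s_5) = 1
  [-1/5, -1/10, -1/20, 1/2] . (h_s_1, h_s_2, h_s_3, h_s_5) = 1

Solving yields:
  h_s_1 = 160/23
  h_s_2 = 160/23
  h_s_3 = 180/23
  h_s_5 = 160/23

Starting state is s_1, so the expected hitting time is h_s_1 = 160/23.

Answer: 160/23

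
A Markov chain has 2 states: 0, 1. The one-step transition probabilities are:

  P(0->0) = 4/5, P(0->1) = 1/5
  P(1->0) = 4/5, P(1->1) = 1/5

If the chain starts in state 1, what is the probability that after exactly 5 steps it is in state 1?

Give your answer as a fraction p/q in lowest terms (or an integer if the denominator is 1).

Answer: 1/5

Derivation:
Computing P^5 by repeated multiplication:
P^1 =
  0: [4/5, 1/5]
  1: [4/5, 1/5]
P^2 =
  0: [4/5, 1/5]
  1: [4/5, 1/5]
P^3 =
  0: [4/5, 1/5]
  1: [4/5, 1/5]
P^4 =
  0: [4/5, 1/5]
  1: [4/5, 1/5]
P^5 =
  0: [4/5, 1/5]
  1: [4/5, 1/5]

(P^5)[1 -> 1] = 1/5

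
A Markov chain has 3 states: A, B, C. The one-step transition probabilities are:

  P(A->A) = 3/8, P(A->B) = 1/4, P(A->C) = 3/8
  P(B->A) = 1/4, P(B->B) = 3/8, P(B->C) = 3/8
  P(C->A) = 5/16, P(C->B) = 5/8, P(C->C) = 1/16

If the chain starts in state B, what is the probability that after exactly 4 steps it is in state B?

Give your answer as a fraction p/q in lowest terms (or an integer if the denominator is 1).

Answer: 6727/16384

Derivation:
Computing P^4 by repeated multiplication:
P^1 =
  A: [3/8, 1/4, 3/8]
  B: [1/4, 3/8, 3/8]
  C: [5/16, 5/8, 1/16]
P^2 =
  A: [41/128, 27/64, 33/128]
  B: [39/128, 7/16, 33/128]
  C: [75/256, 45/128, 91/256]
P^3 =
  A: [627/2048, 409/1024, 603/2048]
  B: [623/2048, 411/1024, 603/2048]
  C: [1265/4096, 875/2048, 1081/4096]
P^4 =
  A: [10049/32768, 6723/16384, 9273/32768]
  B: [10041/32768, 6727/16384, 9273/32768]
  C: [19995/65536, 13185/32768, 19171/65536]

(P^4)[B -> B] = 6727/16384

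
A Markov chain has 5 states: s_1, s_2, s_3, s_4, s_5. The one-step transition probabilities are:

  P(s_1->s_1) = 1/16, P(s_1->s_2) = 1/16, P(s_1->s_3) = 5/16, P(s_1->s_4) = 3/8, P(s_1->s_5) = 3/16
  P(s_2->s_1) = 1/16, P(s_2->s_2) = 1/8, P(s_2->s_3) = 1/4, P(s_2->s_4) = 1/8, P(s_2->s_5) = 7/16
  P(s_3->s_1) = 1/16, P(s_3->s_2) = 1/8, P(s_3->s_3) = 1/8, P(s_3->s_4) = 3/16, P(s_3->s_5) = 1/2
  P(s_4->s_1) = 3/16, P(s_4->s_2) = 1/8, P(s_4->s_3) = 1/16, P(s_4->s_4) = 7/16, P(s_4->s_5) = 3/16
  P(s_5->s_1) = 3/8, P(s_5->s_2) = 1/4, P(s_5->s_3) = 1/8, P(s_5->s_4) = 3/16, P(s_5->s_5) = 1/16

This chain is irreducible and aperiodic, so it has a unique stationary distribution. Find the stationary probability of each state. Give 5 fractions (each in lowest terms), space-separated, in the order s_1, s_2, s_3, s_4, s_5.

The stationary distribution satisfies pi = pi * P, i.e.:
  pi_s_1 = 1/16*pi_s_1 + 1/16*pi_s_2 + 1/16*pi_s_3 + 3/16*pi_s_4 + 3/8*pi_s_5
  pi_s_2 = 1/16*pi_s_1 + 1/8*pi_s_2 + 1/8*pi_s_3 + 1/8*pi_s_4 + 1/4*pi_s_5
  pi_s_3 = 5/16*pi_s_1 + 1/4*pi_s_2 + 1/8*pi_s_3 + 1/16*pi_s_4 + 1/8*pi_s_5
  pi_s_4 = 3/8*pi_s_1 + 1/8*pi_s_2 + 3/16*pi_s_3 + 7/16*pi_s_4 + 3/16*pi_s_5
  pi_s_5 = 3/16*pi_s_1 + 7/16*pi_s_2 + 1/2*pi_s_3 + 3/16*pi_s_4 + 1/16*pi_s_5
with normalization: pi_s_1 + pi_s_2 + pi_s_3 + pi_s_4 + pi_s_5 = 1.

Using the first 4 balance equations plus normalization, the linear system A*pi = b is:
  [-15/16, 1/16, 1/16, 3/16, 3/8] . pi = 0
  [1/16, -7/8, 1/8, 1/8, 1/4] . pi = 0
  [5/16, 1/4, -7/8, 1/16, 1/8] . pi = 0
  [3/8, 1/8, 3/16, -9/16, 3/16] . pi = 0
  [1, 1, 1, 1, 1] . pi = 1

Solving yields:
  pi_s_1 = 4312/24853
  pi_s_2 = 3591/24853
  pi_s_3 = 3927/24853
  pi_s_4 = 6992/24853
  pi_s_5 = 6031/24853

Verification (pi * P):
  4312/24853*1/16 + 3591/24853*1/16 + 3927/24853*1/16 + 6992/24853*3/16 + 6031/24853*3/8 = 4312/24853 = pi_s_1  (ok)
  4312/24853*1/16 + 3591/24853*1/8 + 3927/24853*1/8 + 6992/24853*1/8 + 6031/24853*1/4 = 3591/24853 = pi_s_2  (ok)
  4312/24853*5/16 + 3591/24853*1/4 + 3927/24853*1/8 + 6992/24853*1/16 + 6031/24853*1/8 = 3927/24853 = pi_s_3  (ok)
  4312/24853*3/8 + 3591/24853*1/8 + 3927/24853*3/16 + 6992/24853*7/16 + 6031/24853*3/16 = 6992/24853 = pi_s_4  (ok)
  4312/24853*3/16 + 3591/24853*7/16 + 3927/24853*1/2 + 6992/24853*3/16 + 6031/24853*1/16 = 6031/24853 = pi_s_5  (ok)

Answer: 4312/24853 3591/24853 3927/24853 6992/24853 6031/24853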